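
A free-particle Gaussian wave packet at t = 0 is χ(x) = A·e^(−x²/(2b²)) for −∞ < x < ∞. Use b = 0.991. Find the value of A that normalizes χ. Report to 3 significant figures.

Require ∫ |χ|² dx = 1 over the whole domain.
With ∫_{−∞}^{∞} x^(2m) e^(−αx²) dx = (2m−1)!!·√π / (2^m α^(m+1/2)), carrying out the integral gives A² · √(π)·b.
Setting this equal to 1 gives A² = 1/(√(π)·b).
Substituting b = 0.991 gives A² = 0.5693, so A = 0.7545.

A ≈ 0.755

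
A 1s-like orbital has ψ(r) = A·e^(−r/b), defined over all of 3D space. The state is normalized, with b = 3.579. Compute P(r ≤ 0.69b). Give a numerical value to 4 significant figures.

P ≈ 0.1617

P = ∫ |ψ|² 4πr² dr over r ≤ 0.69b.
The full normalization integral is A²·[π·b^3] = 1, fixing A².
In terms of u = r/b (A², 4π and the length scale all cancel between numerator and denominator), P = [∫_{0}^{0.69} u^2·e^(-2·u) du] / [∫_{0}^{∞} u^2·e^(-2·u) du].
With ∫ u^2·e^(-2·u) du = -(2·u^2 + 2·u + 1)·e^(-2·u)/4 + C, the region integral is ≈ 0.0404225 and the full one is 1/4.
The region integral divided by the full integral gives P = 0.16169.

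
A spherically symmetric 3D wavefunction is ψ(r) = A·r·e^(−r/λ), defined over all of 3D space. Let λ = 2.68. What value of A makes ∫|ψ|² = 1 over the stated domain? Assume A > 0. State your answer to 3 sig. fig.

Require ∫ |ψ|² 4πr² dr = 1 over the whole domain.
In 3D with spherical symmetry the volume element is 4πr² dr.
Using ∫₀^∞ rⁿ e^(−αr) dr = n!/αⁿ⁺¹, ∫|ψ|² 4πr² dr = A²·(3·π·λ^5).
Hence A² = 1/[3·π·λ^5].
Plugging in λ = 2.68 yields A = 0.02770.

A ≈ 0.0277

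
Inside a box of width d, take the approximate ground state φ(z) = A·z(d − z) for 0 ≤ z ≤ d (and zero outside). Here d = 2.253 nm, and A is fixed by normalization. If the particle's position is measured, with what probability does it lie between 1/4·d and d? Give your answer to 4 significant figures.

P ≈ 0.8965

P = ∫_{1/4·d}^{d} |φ(z)|² dz.
The normalization integral ∫|φ|²dz over the whole domain equals d^5/30·A², and A² cancels in the ratio.
Let u = z/d; then A² and the length scale cancel, so P = ∫_{1/4}^{1} u^2·(1 - u)^2 du ÷ ∫_{0}^{1} u^2·(1 - u)^2 du.
Using ∫ u^2·(1 - u)^2 du = u^3·(6·u^2 - 15·u + 10)/30, the numerator is 153/5120 and the denominator is 1/30.
This works out to P = 459/512.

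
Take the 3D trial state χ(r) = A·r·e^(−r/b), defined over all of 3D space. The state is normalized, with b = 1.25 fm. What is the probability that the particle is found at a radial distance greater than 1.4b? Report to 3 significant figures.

P ≈ 0.848

P = ∫ |χ|² 4πr² dr over r > 1.4b.
Normalization gives A² = 1/(3·π·b^5).
In terms of u = r/b (A², 4π and the length scale all cancel between numerator and denominator), P = [∫_{1.4}^{∞} u^4·e^(-2·u) du] / [∫_{0}^{∞} u^4·e^(-2·u) du].
With ∫ u^4·e^(-2·u) du = -(u^4/2 + u^3 + 3·u^2/2 + 3·u/2 + 3/4)·e^(-2·u) + C, the region integral is ≈ 0.63576 and the full one is 3/4.
This evaluates to P = 0.8477.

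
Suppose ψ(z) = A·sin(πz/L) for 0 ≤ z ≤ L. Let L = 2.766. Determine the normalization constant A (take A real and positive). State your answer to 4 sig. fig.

The normalization condition is ∫|ψ|² dz = 1 from 0 to L.
With ∫₀^L sin²(nπz/L) dz = L/2, ∫|ψ|² dz = A²·(L/2).
Plugging in L = 2.766 yields A = 0.85033.

A ≈ 0.8503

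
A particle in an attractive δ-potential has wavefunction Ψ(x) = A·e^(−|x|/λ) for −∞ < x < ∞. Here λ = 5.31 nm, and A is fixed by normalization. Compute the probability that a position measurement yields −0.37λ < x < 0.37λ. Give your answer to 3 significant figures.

P = ∫_{−0.37λ}^{0.37λ} |Ψ(x)|² dx.
With A² fixed by ∫|Ψ|² = 1, i.e. A² = (λ)^(−1), substitute and integrate.
Both integrals are even about x = 0, so only the x ≥ 0 halves are needed (the factors of 2 cancel). Let u = x/λ; then A² and the length scale cancel, so P = ∫_{0}^{0.37} e^(-2·u) du ÷ ∫_{0}^{∞} e^(-2·u) du.
An antiderivative of e^(-2·u) is -e^(-2·u)/2; evaluating from 0 to 0.37 gives 1/2 - e^(-37/50)/2, while the full integral is 1/2.
This works out to P = 0.5229.

P ≈ 0.523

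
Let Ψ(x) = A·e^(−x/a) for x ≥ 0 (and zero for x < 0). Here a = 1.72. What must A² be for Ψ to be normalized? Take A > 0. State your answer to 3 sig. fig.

The normalization condition is ∫|Ψ|² dx = 1 from 0 to ∞.
With Ψ = A·e^(−x/a), the integral evaluates to A²·[a/2].
So A² = (a/2)^(−1).
With a = 1.72: A² = 1.163 and A = 1.078.

A^2 ≈ 1.16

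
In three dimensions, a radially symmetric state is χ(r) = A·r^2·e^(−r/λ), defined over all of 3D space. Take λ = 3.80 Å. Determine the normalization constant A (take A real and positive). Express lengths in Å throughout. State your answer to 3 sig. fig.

Normalization requires ∫|χ|² 4πr² dr = 1, integrated from 0 to ∞.
With ∫₀^∞ r^6 e^(−αr) dr = 6!/α^7, ∫|χ|² 4πr² dr = A²·(45·π·λ^7/2).
Hence A² = 1/[45·π·λ^7/2].
With λ = 3.80: A² = 0.000001236 and A = 0.001112.

A ≈ 0.00111 Å^(-7/2)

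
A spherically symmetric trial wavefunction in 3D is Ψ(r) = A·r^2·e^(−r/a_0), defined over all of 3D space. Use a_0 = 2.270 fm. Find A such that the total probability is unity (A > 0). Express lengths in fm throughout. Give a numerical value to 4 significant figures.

A ≈ 0.006749 fm^(-7/2)

We need A² ∫|f|² 4πr² dr = 1, taking the integral from 0 to ∞.
(Spherical symmetry: dV = 4πr² dr.)
∫|Ψ|² 4πr² dr = A²·(45·π·a_0^7/2).
Setting this equal to 1 gives A² = 1/(45·π·a_0^7/2).
With a_0 = 2.270: A² = 0.000045550 and A = 0.0067491.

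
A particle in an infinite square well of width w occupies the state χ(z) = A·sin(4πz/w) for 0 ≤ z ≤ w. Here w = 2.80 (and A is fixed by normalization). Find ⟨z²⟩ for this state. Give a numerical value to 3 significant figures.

By definition ⟨z²⟩ = ∫ z^2 |χ(z)|² dz.
The ratio of the moment integral to the normalization integral gives ⟨z²⟩ = -w^2/(32·π^2) + w^2/3.
Putting w = 2.80 gives 2.589.

⟨z^2⟩ ≈ 2.59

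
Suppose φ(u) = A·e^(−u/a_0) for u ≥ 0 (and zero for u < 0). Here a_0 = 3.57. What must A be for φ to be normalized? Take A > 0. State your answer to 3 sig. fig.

A ≈ 0.748

We need A² ∫|f|² du = 1, taking the integral from 0 to ∞.
Carrying out the integral gives A² · a_0/2.
With a_0 = 3.57: A² = 0.5602 and A = 0.7485.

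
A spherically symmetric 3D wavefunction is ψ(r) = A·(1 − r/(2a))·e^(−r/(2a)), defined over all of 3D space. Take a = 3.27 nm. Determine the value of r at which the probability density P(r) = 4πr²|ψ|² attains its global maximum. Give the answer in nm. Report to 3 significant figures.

The maximum of P(r) = 4πr²|ψ|² occurs where its derivative vanishes.
This gives r = a·(√(5) + 3).
With a = 3.27, the most probable radial distance is 17.12 nm.

r ≈ 17.1 nm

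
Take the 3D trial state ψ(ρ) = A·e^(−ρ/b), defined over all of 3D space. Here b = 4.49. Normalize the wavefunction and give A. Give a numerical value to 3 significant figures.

A ≈ 0.0593

Normalization requires ∫|ψ|² 4πρ² dρ = 1, integrated from 0 to ∞.
Recall ∫₀^∞ ρ^m e^(−ρ/β) dρ = m!·β^(m+1), ∫|ψ|² 4πρ² dρ = A²·(π·b^3).
Substituting b = 4.49 gives A² = 0.003517, so A = 0.05930.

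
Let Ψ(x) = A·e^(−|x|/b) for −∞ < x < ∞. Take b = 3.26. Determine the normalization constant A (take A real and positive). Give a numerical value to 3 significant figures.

The normalization condition is ∫|Ψ|² dx = 1 from −∞ to ∞.
Using ∫₀^∞ xⁿ e^(−αx) dx = n!/αⁿ⁺¹, with Ψ = A·e^(−|x|/b), the integral evaluates to A²·[b].
Setting this equal to 1 gives A² = 1/(b).
Substituting b = 3.26 gives A² = 0.3067, so A = 0.5538.

A ≈ 0.554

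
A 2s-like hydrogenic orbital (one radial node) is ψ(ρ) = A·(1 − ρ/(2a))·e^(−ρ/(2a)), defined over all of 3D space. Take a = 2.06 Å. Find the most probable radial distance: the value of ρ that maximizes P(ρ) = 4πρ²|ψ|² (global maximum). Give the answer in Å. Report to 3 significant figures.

Set d/dρ [P(ρ) = 4πρ²|ψ|²] = 0 and solve for ρ > 0.
This gives ρ = a·(√(5) + 3).
With a = 2.06, the most probable radial distance is 10.79 Å.

ρ ≈ 10.8 Å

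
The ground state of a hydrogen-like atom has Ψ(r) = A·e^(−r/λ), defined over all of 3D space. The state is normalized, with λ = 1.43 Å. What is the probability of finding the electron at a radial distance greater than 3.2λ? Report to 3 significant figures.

P ≈ 0.0463

Integrate the radial probability density 4πr²|Ψ|² over r > 3.2λ.
Normalization gives A² = 1/(π·λ^3).
Let u = r/λ; then A², 4π and the length scale all cancel, so P = ∫_{3.2}^{∞} u^2·e^(-2·u) du ÷ ∫_{0}^{∞} u^2·e^(-2·u) du.
Using ∫ u^2·e^(-2·u) du = -(2·u^2 + 2·u + 1)·e^(-2·u)/4, the numerator is 697·e^(-32/5)/100 and the denominator is 1/4.
This evaluates to P = 0.04632.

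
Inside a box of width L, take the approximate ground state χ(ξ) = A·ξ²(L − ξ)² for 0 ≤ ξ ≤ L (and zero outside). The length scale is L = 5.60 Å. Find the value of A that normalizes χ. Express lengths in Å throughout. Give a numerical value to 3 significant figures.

The normalization condition is ∫|χ|² dξ = 1 from 0 to L.
The integral (without the A² prefactor) comes out to L^9/630.
Setting this equal to 1 gives A² = 1/(L^9/630).
With L = 5.60: A² = 0.0001163 and A = 0.01079.

A ≈ 0.0108 Å^(-9/2)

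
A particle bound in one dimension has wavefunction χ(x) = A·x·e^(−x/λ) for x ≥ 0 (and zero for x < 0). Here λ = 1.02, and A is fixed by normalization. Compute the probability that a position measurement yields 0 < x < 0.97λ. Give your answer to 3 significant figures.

P = ∫_{0}^{0.97λ} |χ(x)|² dx.
Since A² = 1/(λ^3/4), this is the region integral divided by the full normalization integral.
Let u = x/λ; then A² and the length scale cancel, so P = ∫_{0}^{0.97} u^2·e^(-2·u) du ÷ ∫_{0}^{∞} u^2·e^(-2·u) du.
An antiderivative of u^2·e^(-2·u) is -(2·u^2 + 2·u + 1)·e^(-2·u)/4; evaluating from 0 to 0.97 gives ≈ 0.076772, while the full integral is 1/4.
Evaluating gives P = 0.3071.

P ≈ 0.307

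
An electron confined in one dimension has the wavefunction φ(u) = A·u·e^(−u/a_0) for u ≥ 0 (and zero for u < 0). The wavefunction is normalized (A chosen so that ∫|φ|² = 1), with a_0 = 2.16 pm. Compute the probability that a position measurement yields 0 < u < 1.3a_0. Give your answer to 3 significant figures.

The probability is P = ∫ |φ|² du over [0, 1.3a_0].
The normalization integral ∫|φ|²du over the whole domain equals a_0^3/4·A², and A² cancels in the ratio.
Let t = u/a_0; then A² and the length scale cancel, so P = ∫_{0}^{1.3} t^2·e^(-2·t) dt ÷ ∫_{0}^{∞} t^2·e^(-2·t) dt.
An antiderivative of t^2·e^(-2·t) is -(2·t^2 + 2·t + 1)·e^(-2·t)/4; evaluating from 0 to 1.3 gives 1/4 - 349·e^(-13/5)/200, while the full integral is 1/4.
Taking the ratio, P = 0.4816.

P ≈ 0.482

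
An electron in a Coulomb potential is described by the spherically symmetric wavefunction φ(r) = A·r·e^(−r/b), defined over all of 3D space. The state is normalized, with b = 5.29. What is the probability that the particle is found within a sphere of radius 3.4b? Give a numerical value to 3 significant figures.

P = ∫ |φ|² 4πr² dr over r ≤ 3.4b.
Normalization gives A² = 1/(3·π·b^5).
In terms of u = r/b (A², 4π and the length scale all cancel between numerator and denominator), P = [∫_{0}^{3.4} u^4·e^(-2·u) du] / [∫_{0}^{∞} u^4·e^(-2·u) du].
An antiderivative of u^4·e^(-2·u) is -(u^4/2 + u^3 + 3·u^2/2 + 3·u/2 + 3/4)·e^(-2·u); evaluating from 0 to 3.4 gives ≈ 0.60598, while the full integral is 3/4.
Taking the ratio yields P = 0.8080.

P ≈ 0.808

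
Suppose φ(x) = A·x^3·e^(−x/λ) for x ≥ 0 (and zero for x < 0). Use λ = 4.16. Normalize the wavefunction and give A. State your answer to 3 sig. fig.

A ≈ 0.00287

We need A² ∫|f|² dx = 1, taking the integral from 0 to ∞.
Using ∫₀^∞ xⁿ e^(−αx) dx = n!/αⁿ⁺¹, with φ = A·x^3·e^(−x/λ), the integral evaluates to A²·[45·λ^7/8].
Hence A² = 1/[45·λ^7/8].
Substituting λ = 4.16 gives A² = 0.000008246, so A = 0.002872.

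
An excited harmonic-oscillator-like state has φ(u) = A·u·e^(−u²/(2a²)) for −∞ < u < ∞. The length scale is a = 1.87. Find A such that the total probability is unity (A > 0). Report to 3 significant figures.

A ≈ 0.415

We need A² ∫|f|² du = 1, taking the integral from −∞ to ∞.
Using the Gaussian integral ∫_{−∞}^{∞} e^(−αu²) du = √(π/α), ∫|φ|² du = A²·(√(π)·a^3/2).
So A² = (√(π)·a^3/2)^(−1).
With a = 1.87: A² = 0.1726 and A = 0.4154.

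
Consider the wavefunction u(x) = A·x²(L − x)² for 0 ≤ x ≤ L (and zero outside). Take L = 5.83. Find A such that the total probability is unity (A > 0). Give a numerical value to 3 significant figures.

A ≈ 0.00900

We need A² ∫|f|² dx = 1, taking the integral from 0 to L.
∫|u|² dx = A²·(L^9/630).
Setting this equal to 1 gives A² = 1/(L^9/630).
Substituting L = 5.83 gives A² = 0.00008097, so A = 0.008998.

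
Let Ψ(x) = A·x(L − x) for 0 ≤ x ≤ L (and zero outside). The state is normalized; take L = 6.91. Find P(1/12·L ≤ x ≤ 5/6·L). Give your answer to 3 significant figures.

The probability is P = ∫ |Ψ|² dx over [1/12·L, 5/6·L].
The normalization integral ∫|Ψ|²dx over the whole domain equals L^5/30·A², and A² cancels in the ratio.
Let u = x/L; then A² and the length scale cancel, so P = ∫_{1/12}^{5/6} u^2·(1 - u)^2 du ÷ ∫_{0}^{1} u^2·(1 - u)^2 du.
Using ∫ u^2·(1 - u)^2 du = u^3·(6·u^2 - 15·u + 10)/30, the numerator is ≈ 0.031981 and the denominator is 1/30.
This works out to P = 4421/4608.

P ≈ 0.959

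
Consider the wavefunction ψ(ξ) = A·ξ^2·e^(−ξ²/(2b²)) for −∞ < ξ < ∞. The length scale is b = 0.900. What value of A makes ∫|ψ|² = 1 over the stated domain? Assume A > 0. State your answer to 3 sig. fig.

A ≈ 1.13

Normalization requires ∫|ψ|² dξ = 1, integrated from −∞ to ∞.
With ∫_{−∞}^{∞} ξ^(2m) e^(−αξ²) dξ = (2m−1)!!·√π / (2^m α^(m+1/2)), with ψ = A·ξ^2·e^(−ξ²/(2b²)), the integral evaluates to A²·[3·√(π)·b^5/4].
With b = 0.900: A² = 1.274 and A = 1.129.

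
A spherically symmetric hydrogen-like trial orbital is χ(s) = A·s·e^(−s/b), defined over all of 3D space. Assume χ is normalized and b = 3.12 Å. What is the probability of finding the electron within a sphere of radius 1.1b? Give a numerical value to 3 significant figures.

P = ∫ |χ|² 4πs² ds over s ≤ 1.1b.
Normalization gives A² = 1/(3·π·b^5).
In terms of u = s/b (A², 4π and the length scale all cancel between numerator and denominator), P = [∫_{0}^{1.1} u^4·e^(-2·u) du] / [∫_{0}^{∞} u^4·e^(-2·u) du].
An antiderivative of u^4·e^(-2·u) is -(u^4/2 + u^3 + 3·u^2/2 + 3·u/2 + 3/4)·e^(-2·u); evaluating from 0 to 1.1 gives ≈ 0.054372, while the full integral is 3/4.
This evaluates to P = 0.07250.

P ≈ 0.0725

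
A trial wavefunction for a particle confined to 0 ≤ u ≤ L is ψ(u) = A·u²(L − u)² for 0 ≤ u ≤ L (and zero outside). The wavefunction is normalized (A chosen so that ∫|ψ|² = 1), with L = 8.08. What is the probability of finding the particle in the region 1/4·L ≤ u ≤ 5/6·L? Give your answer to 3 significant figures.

P = ∫_{1/4·L}^{5/6·L} |ψ(u)|² du.
With A² fixed by ∫|ψ|² = 1, i.e. A² = (L^9/630)^(−1), substitute and integrate.
Let t = u/L; then A² and the length scale cancel, so P = ∫_{1/4}^{5/6} t^4·(1 - t)^4 dt ÷ ∫_{0}^{1} t^4·(1 - t)^4 dt.
An antiderivative of t^4·(1 - t)^4 is t^5·(70·t^4 - 315·t^3 + 540·t^2 - 420·t + 126)/630; evaluating from 1/4 to 5/6 gives ≈ 0.0014954, while the full integral is 1/630.
This works out to P = 0.9421.

P ≈ 0.942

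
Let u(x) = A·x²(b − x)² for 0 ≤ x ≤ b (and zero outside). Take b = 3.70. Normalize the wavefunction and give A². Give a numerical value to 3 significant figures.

A^2 ≈ 0.00485

Normalization requires ∫|u|² dx = 1, integrated from 0 to b.
With u = A·x²(b − x)², the integral evaluates to A²·[b^9/630].
Hence A² = 1/[b^9/630].
Substituting b = 3.70 gives A² = 0.004848, so A = 0.06962.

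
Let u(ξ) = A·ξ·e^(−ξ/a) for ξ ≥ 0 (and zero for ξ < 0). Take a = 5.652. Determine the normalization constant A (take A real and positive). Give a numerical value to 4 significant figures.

The normalization condition is ∫|u|² dξ = 1 from 0 to ∞.
With ∫₀^∞ ξ^2 e^(−αξ) dξ = 2!/α^3, ∫|u|² dξ = A²·(a^3/4).
With a = 5.652: A² = 0.022154 and A = 0.14884.

A ≈ 0.1488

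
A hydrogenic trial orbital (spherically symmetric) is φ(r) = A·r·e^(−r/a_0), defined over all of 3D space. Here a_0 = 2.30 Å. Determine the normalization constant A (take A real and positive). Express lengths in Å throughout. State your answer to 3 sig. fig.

A ≈ 0.0406 Å^(-5/2)

Normalization requires ∫|φ|² 4πr² dr = 1, integrated from 0 to ∞.
(Spherical symmetry: dV = 4πr² dr.)
The integral (without the A² prefactor) comes out to 3·π·a_0^5.
Setting this equal to 1 gives A² = 1/(3·π·a_0^5).
With a_0 = 2.30: A² = 0.001649 and A = 0.04060.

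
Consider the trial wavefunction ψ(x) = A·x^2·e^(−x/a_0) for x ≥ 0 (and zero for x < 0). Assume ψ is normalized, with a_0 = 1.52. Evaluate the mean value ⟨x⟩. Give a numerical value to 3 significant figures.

⟨x⟩ ≈ 3.80

By definition ⟨x⟩ = ∫ x |ψ(x)|² dx.
With ∫₀^∞ x^5 e^(−αx) dx = 5!/α^6, evaluating both integrals, ⟨x⟩ = 5·a_0/2.
Putting a_0 = 1.52 gives 3.800.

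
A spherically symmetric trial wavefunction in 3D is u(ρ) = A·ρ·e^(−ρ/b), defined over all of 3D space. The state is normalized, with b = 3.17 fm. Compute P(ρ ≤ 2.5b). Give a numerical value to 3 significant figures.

With dV = 4πρ²dρ, the probability is ∫|u|² dV over ρ ≤ 2.5b.
The full normalization integral is A²·[3·π·b^5] = 1, fixing A².
Substituting t = ρ/b, A², 4π and the length scale all cancel in the ratio: P = ∫_{0}^{2.5} t^4·e^(-2·t) dt / ∫_{0}^{∞} t^4·e^(-2·t) dt.
Using ∫ t^4·e^(-2·t) dt = -(t^4/2 + t^3 + 3·t^2/2 + 3·t/2 + 3/4)·e^(-2·t), the numerator is 3/4 - 1569·e^(-5)/32 and the denominator is 3/4.
The region integral divided by the full integral gives P = 0.5595.

P ≈ 0.560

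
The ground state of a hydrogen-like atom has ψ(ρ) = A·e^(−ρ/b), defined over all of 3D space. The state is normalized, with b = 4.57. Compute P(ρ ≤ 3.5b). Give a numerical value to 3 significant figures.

P ≈ 0.970

With dV = 4πρ²dρ, the probability is ∫|ψ|² dV over ρ ≤ 3.5b.
A² is fixed by ∫₀^∞ 4πρ²|ψ|² dρ = 1, i.e. A² = (π·b^3)^(−1).
Let u = ρ/b; then A², 4π and the length scale all cancel, so P = ∫_{0}^{3.5} u^2·e^(-2·u) du ÷ ∫_{0}^{∞} u^2·e^(-2·u) du.
An antiderivative of u^2·e^(-2·u) is -(2·u^2 + 2·u + 1)·e^(-2·u)/4; evaluating from 0 to 3.5 gives 1/4 - 65·e^(-7)/8, while the full integral is 1/4.
The region integral divided by the full integral gives P = 0.9704.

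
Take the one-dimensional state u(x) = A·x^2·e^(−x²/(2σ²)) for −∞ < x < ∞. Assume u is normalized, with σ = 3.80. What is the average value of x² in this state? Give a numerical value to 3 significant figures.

By definition ⟨x²⟩ = ∫ x^2 |u(x)|² dx.
The ratio of the moment integral to the normalization integral gives ⟨x²⟩ = 5·σ^2/2.
Putting σ = 3.80 gives 36.10.

⟨x^2⟩ ≈ 36.1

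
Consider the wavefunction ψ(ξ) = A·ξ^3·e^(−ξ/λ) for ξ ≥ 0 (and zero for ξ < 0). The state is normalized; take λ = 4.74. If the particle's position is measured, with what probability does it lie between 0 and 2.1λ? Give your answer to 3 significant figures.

|ψ|² is the probability density, so P = ∫_{0}^{2.1λ} |ψ|² dξ.
With A² fixed by ∫|ψ|² = 1, i.e. A² = (45·λ^7/8)^(−1), substitute and integrate.
Substituting u = ξ/λ, A² and the length scale cancel in the ratio: P = ∫_{0}^{2.1} u^6·e^(-2·u) du / ∫_{0}^{∞} u^6·e^(-2·u) du.
With ∫ u^6·e^(-2·u) du = -(4·u^6 + 12·u^5 + 30·u^4 + 60·u^3 + 90·u^2 + 90·u + 45)·e^(-2·u)/8 + C, the region integral is ≈ 0.74552 and the full one is 45/8.
Evaluating gives P = 0.1325.

P ≈ 0.133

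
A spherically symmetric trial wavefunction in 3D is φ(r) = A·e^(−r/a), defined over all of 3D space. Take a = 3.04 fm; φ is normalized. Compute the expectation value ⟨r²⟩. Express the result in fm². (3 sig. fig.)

⟨r^2⟩ ≈ 27.7 fm^2

By definition ⟨r²⟩ = ∫ r^2 |φ(r)|² 4πr² dr.
Since the A² factors cancel between numerator and denominator, ⟨r²⟩ = 3·a^2.
With a = 3.04, ⟨r^2⟩ = 27.72.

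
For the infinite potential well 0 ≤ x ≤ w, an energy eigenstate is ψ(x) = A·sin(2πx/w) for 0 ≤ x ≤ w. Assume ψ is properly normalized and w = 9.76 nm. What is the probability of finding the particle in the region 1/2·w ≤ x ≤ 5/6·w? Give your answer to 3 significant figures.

P ≈ 0.402

|ψ|² is the probability density, so P = ∫_{1/2·w}^{5/6·w} |ψ|² dx.
The normalization integral ∫|ψ|²dx over the whole domain equals w/2·A², and A² cancels in the ratio.
Substituting u = x/w, A² and the length scale cancel in the ratio: P = ∫_{1/2}^{5/6} sin(2·π·u)^2 du / ∫_{0}^{1} sin(2·π·u)^2 du.
An antiderivative of sin(2·π·u)^2 is u/2 - sin(4·π·u)/(8·π); evaluating from 1/2 to 5/6 gives √(3)/(16·π) + 1/6, while the full integral is 1/2.
This works out to P = (√(3)/8 + π/3)/π.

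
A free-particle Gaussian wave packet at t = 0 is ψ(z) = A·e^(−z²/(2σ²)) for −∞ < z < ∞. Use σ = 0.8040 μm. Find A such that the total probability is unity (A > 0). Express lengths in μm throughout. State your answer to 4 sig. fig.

The normalization condition is ∫|ψ|² dz = 1 from −∞ to ∞.
Using the Gaussian integral ∫_{−∞}^{∞} e^(−αz²) dz = √(π/α), carrying out the integral gives A² · √(π)·σ.
Setting this equal to 1 gives A² = 1/(√(π)·σ).
Substituting σ = 0.8040 gives A² = 0.70173, so A = 0.83769.

A ≈ 0.8377 μm^(-1/2)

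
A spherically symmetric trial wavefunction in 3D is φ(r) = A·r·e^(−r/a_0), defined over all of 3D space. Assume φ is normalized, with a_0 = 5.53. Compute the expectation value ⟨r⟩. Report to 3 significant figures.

The expectation value is the |φ|²-weighted average of r: ∫ r|φ|² 4πr² dr.
Using ∫₀^∞ rⁿ e^(−αr) dr = n!/αⁿ⁺¹, evaluating both integrals, ⟨r⟩ = 5·a_0/2.
Putting a_0 = 5.53 gives 13.83.

⟨r⟩ ≈ 13.8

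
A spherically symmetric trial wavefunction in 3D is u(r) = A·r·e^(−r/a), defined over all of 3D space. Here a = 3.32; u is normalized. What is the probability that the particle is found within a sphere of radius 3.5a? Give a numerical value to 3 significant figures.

P = ∫ |u|² 4πr² dr over r ≤ 3.5a.
The full normalization integral is A²·[3·π·a^5] = 1, fixing A².
Substituting t = r/a, A², 4π and the length scale all cancel in the ratio: P = ∫_{0}^{3.5} t^4·e^(-2·t) dt / ∫_{0}^{∞} t^4·e^(-2·t) dt.
With ∫ t^4·e^(-2·t) dt = -(t^4/2 + t^3 + 3·t^2/2 + 3·t/2 + 3/4)·e^(-2·t) + C, the region integral is 3/4 - 4553·e^(-7)/32 and the full one is 3/4.
Taking the ratio yields P = 0.8270.

P ≈ 0.827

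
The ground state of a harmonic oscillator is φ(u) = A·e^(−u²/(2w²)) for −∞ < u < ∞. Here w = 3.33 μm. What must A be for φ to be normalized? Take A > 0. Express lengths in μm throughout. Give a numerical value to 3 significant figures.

The normalization condition is ∫|φ|² du = 1 from −∞ to ∞.
With φ = A·e^(−u²/(2w²)), the integral evaluates to A²·[√(π)·w].
Setting this equal to 1 gives A² = 1/(√(π)·w).
With w = 3.33: A² = 0.1694 and A = 0.4116.

A ≈ 0.412 μm^(-1/2)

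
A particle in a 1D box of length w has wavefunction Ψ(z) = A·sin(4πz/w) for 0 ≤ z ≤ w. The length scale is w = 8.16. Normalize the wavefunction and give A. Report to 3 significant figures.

The normalization condition is ∫|Ψ|² dz = 1 from 0 to w.
With ∫₀^w sin²(nπz/w) dz = w/2, with Ψ = A·sin(4πz/w), the integral evaluates to A²·[w/2].
Setting this equal to 1 gives A² = 1/(w/2).
Substituting w = 8.16 gives A² = 0.2451, so A = 0.4951.

A ≈ 0.495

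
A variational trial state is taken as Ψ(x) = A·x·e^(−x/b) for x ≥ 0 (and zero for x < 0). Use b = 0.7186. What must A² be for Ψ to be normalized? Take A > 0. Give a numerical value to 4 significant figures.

A^2 ≈ 10.78

The normalization condition is ∫|Ψ|² dx = 1 from 0 to ∞.
With Ψ = A·x·e^(−x/b), the integral evaluates to A²·[b^3/4].
So A² = (b^3/4)^(−1).
With b = 0.7186: A² = 10.779 and A = 3.2832.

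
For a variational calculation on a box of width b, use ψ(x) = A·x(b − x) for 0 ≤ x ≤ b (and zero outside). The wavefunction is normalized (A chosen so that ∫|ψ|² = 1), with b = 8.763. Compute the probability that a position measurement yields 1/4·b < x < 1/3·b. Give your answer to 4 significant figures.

P = ∫_{1/4·b}^{1/3·b} |ψ(x)|² dx.
With A² fixed by ∫|ψ|² = 1, i.e. A² = (b^5/30)^(−1), substitute and integrate.
In terms of u = x/b (A² and the length scale cancel between numerator and denominator), P = [∫_{1/4}^{1/3} u^2·(1 - u)^2 du] / [∫_{0}^{1} u^2·(1 - u)^2 du].
An antiderivative of u^2·(1 - u)^2 is u^3·(6·u^2 - 15·u + 10)/30; evaluating from 1/4 to 1/3 gives ≈ 0.00354536, while the full integral is 1/30.
Taking the ratio, P = 0.10636.

P ≈ 0.1064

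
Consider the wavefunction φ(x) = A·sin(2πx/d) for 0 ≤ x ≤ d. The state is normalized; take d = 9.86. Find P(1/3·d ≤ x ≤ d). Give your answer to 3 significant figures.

P ≈ 0.598

P = ∫_{1/3·d}^{d} |φ(x)|² dx.
Since A² = 1/(d/2), this is the region integral divided by the full normalization integral.
Substituting u = x/d, A² and the length scale cancel in the ratio: P = ∫_{1/3}^{1} sin(2·π·u)^2 du / ∫_{0}^{1} sin(2·π·u)^2 du.
An antiderivative of sin(2·π·u)^2 is u/2 - sin(4·π·u)/(8·π); evaluating from 1/3 to 1 gives -√(3)/(16·π) + 1/3, while the full integral is 1/2.
Evaluating gives P = -√(3)/(8·π) + 2/3.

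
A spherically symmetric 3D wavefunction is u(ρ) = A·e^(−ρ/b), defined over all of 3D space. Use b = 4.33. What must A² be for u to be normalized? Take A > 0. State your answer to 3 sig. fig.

We need A² ∫|f|² 4πρ² dρ = 1, taking the integral from 0 to ∞.
The angular integral contributes 4π, leaving ∫₀^∞ ρ²|u|² dρ.
The integral (without the A² prefactor) comes out to π·b^3.
Plugging in b = 4.33 yields A = 0.06262.

A^2 ≈ 0.00392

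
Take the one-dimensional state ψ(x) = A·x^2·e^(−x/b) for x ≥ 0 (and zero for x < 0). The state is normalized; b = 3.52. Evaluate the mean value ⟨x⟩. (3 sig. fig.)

By definition ⟨x⟩ = ∫ x |ψ(x)|² dx.
The ratio of the moment integral to the normalization integral gives ⟨x⟩ = 5·b/2.
With b = 3.52, ⟨x⟩ = 8.800.

⟨x⟩ ≈ 8.80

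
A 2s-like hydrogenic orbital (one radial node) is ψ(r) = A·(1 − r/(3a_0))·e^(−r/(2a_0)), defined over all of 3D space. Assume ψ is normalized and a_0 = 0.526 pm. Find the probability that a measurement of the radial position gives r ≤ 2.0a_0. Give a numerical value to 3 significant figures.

Integrate the radial probability density 4πr²|ψ|² over r ≤ 2.0a_0.
Normalization gives A² = 1/(8·π·a_0^3/3).
In terms of u = r/a_0 (A², 4π and the length scale all cancel between numerator and denominator), P = [∫_{0}^{2.0} u^2·(1 - u/3)^2·e^(-u) du] / [∫_{0}^{∞} u^2·(1 - u/3)^2·e^(-u) du].
With ∫ u^2·(1 - u/3)^2·e^(-u) du = (-u^4 + 2·u^3 - 3·u^2 - 6·u - 6)·e^(-u)/9 + C, the region integral is 2/3 - 10·e^(-2)/3 and the full one is 2/3.
Taking the ratio yields P = 0.3233.

P ≈ 0.323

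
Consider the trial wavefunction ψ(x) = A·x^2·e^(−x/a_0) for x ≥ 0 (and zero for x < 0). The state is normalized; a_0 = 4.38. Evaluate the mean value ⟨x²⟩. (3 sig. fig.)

⟨x^2⟩ ≈ 144

⟨x²⟩ = ∫ x^2 |ψ|² dx over the full domain.
Since the A² factors cancel between numerator and denominator, ⟨x²⟩ = 15·a_0^2/2.
With a_0 = 4.38, ⟨x^2⟩ = 143.9.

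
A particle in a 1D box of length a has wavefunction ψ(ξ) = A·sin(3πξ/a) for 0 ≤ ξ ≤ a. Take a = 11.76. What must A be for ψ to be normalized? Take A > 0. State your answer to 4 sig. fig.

A ≈ 0.4124

Require ∫ |ψ|² dξ = 1 over the whole domain.
Using sin²θ = (1 − cos 2θ)/2, the integral (without the A² prefactor) comes out to a/2.
So A² = (a/2)^(−1).
Plugging in a = 11.76 yields A = 0.41239.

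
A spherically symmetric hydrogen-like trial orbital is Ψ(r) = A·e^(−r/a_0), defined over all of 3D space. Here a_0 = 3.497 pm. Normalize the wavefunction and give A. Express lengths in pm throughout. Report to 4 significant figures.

The normalization condition is ∫|Ψ|² 4πr² dr = 1 from 0 to ∞.
The angular integral contributes 4π, leaving ∫₀^∞ r²|Ψ|² dr.
Recall ∫₀^∞ r^m e^(−r/β) dr = m!·β^(m+1), the integral (without the A² prefactor) comes out to π·a_0^3.
Setting this equal to 1 gives A² = 1/(π·a_0^3).
Plugging in a_0 = 3.497 yields A = 0.086274.

A ≈ 0.08627 pm^(-3/2)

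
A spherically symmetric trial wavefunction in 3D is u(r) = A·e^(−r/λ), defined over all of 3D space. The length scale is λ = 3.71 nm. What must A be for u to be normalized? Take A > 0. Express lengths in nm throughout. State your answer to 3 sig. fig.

A ≈ 0.0790 nm^(-3/2)

Normalization requires ∫|u|² 4πr² dr = 1, integrated from 0 to ∞.
Carrying out the integral gives A² · π·λ^3.
So A² = (π·λ^3)^(−1).
Substituting λ = 3.71 gives A² = 0.006233, so A = 0.07895.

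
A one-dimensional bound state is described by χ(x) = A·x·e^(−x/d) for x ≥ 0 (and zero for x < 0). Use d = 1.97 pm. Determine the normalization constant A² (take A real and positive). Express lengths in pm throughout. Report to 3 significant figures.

The normalization condition is ∫|χ|² dx = 1 from 0 to ∞.
Recall ∫₀^∞ x^m e^(−x/β) dx = m!·β^(m+1), carrying out the integral gives A² · d^3/4.
So A² = (d^3/4)^(−1).
Substituting d = 1.97 gives A² = 0.5232, so A = 0.7233.

A^2 ≈ 0.523 pm^(-3)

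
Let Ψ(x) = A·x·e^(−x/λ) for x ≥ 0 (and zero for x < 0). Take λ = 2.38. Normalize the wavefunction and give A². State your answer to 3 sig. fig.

A^2 ≈ 0.297

Require ∫ |Ψ|² dx = 1 over the whole domain.
With Ψ = A·x·e^(−x/λ), the integral evaluates to A²·[λ^3/4].
So A² = (λ^3/4)^(−1).
With λ = 2.38: A² = 0.2967 and A = 0.5447.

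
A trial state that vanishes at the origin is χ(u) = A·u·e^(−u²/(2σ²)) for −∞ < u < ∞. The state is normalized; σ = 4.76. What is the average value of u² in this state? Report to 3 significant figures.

⟨u^2⟩ ≈ 34.0

By definition ⟨u²⟩ = ∫ u^2 |χ(u)|² du.
Evaluating both integrals, ⟨u²⟩ = 3·σ^2/2.
With σ = 4.76, ⟨u^2⟩ = 33.99.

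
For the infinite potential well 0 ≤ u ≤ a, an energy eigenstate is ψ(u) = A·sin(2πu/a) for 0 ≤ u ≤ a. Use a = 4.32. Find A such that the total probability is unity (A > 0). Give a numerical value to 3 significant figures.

We need A² ∫|f|² du = 1, taking the integral from 0 to a.
With ψ = A·sin(2πu/a), the integral evaluates to A²·[a/2].
Hence A² = 1/[a/2].
Plugging in a = 4.32 yields A = 0.6804.

A ≈ 0.680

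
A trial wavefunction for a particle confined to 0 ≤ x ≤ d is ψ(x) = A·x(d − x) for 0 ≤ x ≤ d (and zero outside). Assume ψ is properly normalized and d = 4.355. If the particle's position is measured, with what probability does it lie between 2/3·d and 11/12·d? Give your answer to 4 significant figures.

P ≈ 0.2048

P = ∫_{2/3·d}^{11/12·d} |ψ(x)|² dx.
Since A² = 1/(d^5/30), this is the region integral divided by the full normalization integral.
Let u = x/d; then A² and the length scale cancel, so P = ∫_{2/3}^{11/12} u^2·(1 - u)^2 du ÷ ∫_{0}^{1} u^2·(1 - u)^2 du.
An antiderivative of u^2·(1 - u)^2 is u^3·(6·u^2 - 15·u + 10)/30; evaluating from 2/3 to 11/12 gives ≈ 0.00682629, while the full integral is 1/30.
The result is P = 0.20479.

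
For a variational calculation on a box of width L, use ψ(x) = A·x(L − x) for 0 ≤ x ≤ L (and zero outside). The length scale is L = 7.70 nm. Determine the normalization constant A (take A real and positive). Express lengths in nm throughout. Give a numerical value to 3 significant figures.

A ≈ 0.0333 nm^(-5/2)

The normalization condition is ∫|ψ|² dx = 1 from 0 to L.
∫|ψ|² dx = A²·(L^5/30).
Substituting L = 7.70 gives A² = 0.001108, so A = 0.03329.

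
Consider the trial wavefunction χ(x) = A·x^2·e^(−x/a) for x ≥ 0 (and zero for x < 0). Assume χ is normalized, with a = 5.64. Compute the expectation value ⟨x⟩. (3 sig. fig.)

The expectation value is the |χ|²-weighted average of x: ∫ x|χ|² dx.
Evaluating both integrals, ⟨x⟩ = 5·a/2.
Putting a = 5.64 gives 14.10.

⟨x⟩ ≈ 14.1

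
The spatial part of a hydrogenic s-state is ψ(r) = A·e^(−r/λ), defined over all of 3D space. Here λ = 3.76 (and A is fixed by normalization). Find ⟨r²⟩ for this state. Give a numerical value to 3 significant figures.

⟨r^2⟩ ≈ 42.4

By definition ⟨r²⟩ = ∫ r^2 |ψ(r)|² 4πr² dr.
Using ∫₀^∞ rⁿ e^(−αr) dr = n!/αⁿ⁺¹, the ratio of the moment integral to the normalization integral gives ⟨r²⟩ = 3·λ^2.
With λ = 3.76, ⟨r^2⟩ = 42.41.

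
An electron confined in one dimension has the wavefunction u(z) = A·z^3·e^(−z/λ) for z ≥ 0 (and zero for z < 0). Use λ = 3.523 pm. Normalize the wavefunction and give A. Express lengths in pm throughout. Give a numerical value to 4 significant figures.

The normalization condition is ∫|u|² dz = 1 from 0 to ∞.
Using ∫₀^∞ zⁿ e^(−αz) dz = n!/αⁿ⁺¹, carrying out the integral gives A² · 45·λ^7/8.
Hence A² = 1/[45·λ^7/8].
Substituting λ = 3.523 gives A² = 0.000026393, so A = 0.0051374.

A ≈ 0.005137 pm^(-7/2)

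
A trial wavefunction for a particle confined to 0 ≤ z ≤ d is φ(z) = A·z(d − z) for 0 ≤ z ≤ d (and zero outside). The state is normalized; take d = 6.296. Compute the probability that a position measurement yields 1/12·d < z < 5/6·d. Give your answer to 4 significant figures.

P ≈ 0.9594

P = ∫_{1/12·d}^{5/6·d} |φ(z)|² dz.
Since A² = 1/(d^5/30), this is the region integral divided by the full normalization integral.
Let u = z/d; then A² and the length scale cancel, so P = ∫_{1/12}^{5/6} u^2·(1 - u)^2 du ÷ ∫_{0}^{1} u^2·(1 - u)^2 du.
Using ∫ u^2·(1 - u)^2 du = u^3·(6·u^2 - 15·u + 10)/30, the numerator is ≈ 0.0319806 and the denominator is 1/30.
Taking the ratio, P = 4421/4608.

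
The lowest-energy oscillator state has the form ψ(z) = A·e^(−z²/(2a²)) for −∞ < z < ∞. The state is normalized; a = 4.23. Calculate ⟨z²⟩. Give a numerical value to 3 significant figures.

By definition ⟨z²⟩ = ∫ z^2 |ψ(z)|² dz.
With ∫_{−∞}^{∞} z^(2m) e^(−αz²) dz = (2m−1)!!·√π / (2^m α^(m+1/2)), evaluating both integrals, ⟨z²⟩ = a^2/2.
Putting a = 4.23 gives 8.946.

⟨z^2⟩ ≈ 8.95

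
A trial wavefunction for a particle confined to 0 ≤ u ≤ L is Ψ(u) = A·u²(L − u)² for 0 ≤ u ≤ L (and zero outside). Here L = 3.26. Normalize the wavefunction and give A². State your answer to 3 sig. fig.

Require ∫ |Ψ|² du = 1 over the whole domain.
Expanding the polynomial and integrating term by term, the integral (without the A² prefactor) comes out to L^9/630.
Setting this equal to 1 gives A² = 1/(L^9/630).
With L = 3.26: A² = 0.01515 and A = 0.1231.

A^2 ≈ 0.0151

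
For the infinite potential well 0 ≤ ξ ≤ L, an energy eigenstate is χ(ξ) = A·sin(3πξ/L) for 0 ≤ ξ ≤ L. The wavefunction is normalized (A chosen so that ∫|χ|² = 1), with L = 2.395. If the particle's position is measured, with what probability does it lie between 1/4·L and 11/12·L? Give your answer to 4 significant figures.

P ≈ 0.6667

The probability is P = ∫ |χ|² dξ over [1/4·L, 11/12·L].
The normalization integral ∫|χ|²dξ over the whole domain equals L/2·A², and A² cancels in the ratio.
In terms of u = ξ/L (A² and the length scale cancel between numerator and denominator), P = [∫_{1/4}^{11/12} sin(3·π·u)^2 du] / [∫_{0}^{1} sin(3·π·u)^2 du].
With ∫ sin(3·π·u)^2 du = u/2 - sin(6·π·u)/(12·π) + C, the region integral is 1/3 and the full one is 1/2.
The result is P = 2/3.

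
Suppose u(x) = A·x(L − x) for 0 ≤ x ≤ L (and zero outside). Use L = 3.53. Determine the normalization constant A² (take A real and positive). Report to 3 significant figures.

Require ∫ |u|² dx = 1 over the whole domain.
Expanding the polynomial and integrating term by term, ∫|u|² dx = A²·(L^5/30).
So A² = (L^5/30)^(−1).
Plugging in L = 3.53 yields A = 0.2340.

A^2 ≈ 0.0547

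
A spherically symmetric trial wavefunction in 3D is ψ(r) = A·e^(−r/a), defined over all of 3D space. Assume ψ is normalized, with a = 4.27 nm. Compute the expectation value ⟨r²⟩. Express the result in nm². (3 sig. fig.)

⟨r^2⟩ ≈ 54.7 nm^2

By definition ⟨r²⟩ = ∫ r^2 |ψ(r)|² 4πr² dr.
Since the A² factors cancel between numerator and denominator, ⟨r²⟩ = 3·a^2.
Putting a = 4.27 gives 54.70.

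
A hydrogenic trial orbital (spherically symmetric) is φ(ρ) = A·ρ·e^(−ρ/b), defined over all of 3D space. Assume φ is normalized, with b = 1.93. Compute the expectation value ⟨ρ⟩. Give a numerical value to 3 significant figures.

⟨ρ⟩ ≈ 4.83

By definition ⟨ρ⟩ = ∫ ρ |φ(ρ)|² 4πρ² dρ.
Recall ∫₀^∞ ρ^m e^(−ρ/β) dρ = m!·β^(m+1), evaluating both integrals, ⟨ρ⟩ = 5·b/2.
Putting b = 1.93 gives 4.825.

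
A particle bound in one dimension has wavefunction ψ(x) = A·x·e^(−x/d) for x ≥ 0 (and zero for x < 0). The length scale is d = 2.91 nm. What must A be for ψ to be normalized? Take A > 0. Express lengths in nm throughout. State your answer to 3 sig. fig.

A ≈ 0.403 nm^(-3/2)

We need A² ∫|f|² dx = 1, taking the integral from 0 to ∞.
Using ∫₀^∞ xⁿ e^(−αx) dx = n!/αⁿ⁺¹, carrying out the integral gives A² · d^3/4.
Hence A² = 1/[d^3/4].
Plugging in d = 2.91 yields A = 0.4029.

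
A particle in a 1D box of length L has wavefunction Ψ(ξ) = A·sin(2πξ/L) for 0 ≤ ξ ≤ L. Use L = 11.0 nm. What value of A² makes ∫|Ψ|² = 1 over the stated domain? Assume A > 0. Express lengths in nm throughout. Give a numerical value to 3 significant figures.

Normalization requires ∫|Ψ|² dξ = 1, integrated from 0 to L.
With ∫₀^L sin²(nπξ/L) dξ = L/2, with Ψ = A·sin(2πξ/L), the integral evaluates to A²·[L/2].
Substituting L = 11.0 gives A² = 0.1818, so A = 0.4264.

A^2 ≈ 0.182 nm^(-1)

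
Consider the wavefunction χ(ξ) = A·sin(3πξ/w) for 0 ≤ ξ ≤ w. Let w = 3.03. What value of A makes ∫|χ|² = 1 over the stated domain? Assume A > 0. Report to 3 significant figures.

Normalization requires ∫|χ|² dξ = 1, integrated from 0 to w.
Using sin²θ = (1 − cos 2θ)/2, with χ = A·sin(3πξ/w), the integral evaluates to A²·[w/2].
Substituting w = 3.03 gives A² = 0.6601, so A = 0.8124.

A ≈ 0.812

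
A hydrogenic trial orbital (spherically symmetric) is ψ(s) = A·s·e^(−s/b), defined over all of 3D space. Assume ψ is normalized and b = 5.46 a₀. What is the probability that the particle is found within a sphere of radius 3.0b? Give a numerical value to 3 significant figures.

P = ∫ |ψ|² 4πs² ds over s ≤ 3.0b.
A² is fixed by ∫₀^∞ 4πs²|ψ|² ds = 1, i.e. A² = (3·π·b^5)^(−1).
Substituting u = s/b, A², 4π and the length scale all cancel in the ratio: P = ∫_{0}^{3.0} u^4·e^(-2·u) du / ∫_{0}^{∞} u^4·e^(-2·u) du.
With ∫ u^4·e^(-2·u) du = -(u^4/2 + u^3 + 3·u^2/2 + 3·u/2 + 3/4)·e^(-2·u) + C, the region integral is 3/4 - 345·e^(-6)/4 and the full one is 3/4.
The region integral divided by the full integral gives P = 0.7149.

P ≈ 0.715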